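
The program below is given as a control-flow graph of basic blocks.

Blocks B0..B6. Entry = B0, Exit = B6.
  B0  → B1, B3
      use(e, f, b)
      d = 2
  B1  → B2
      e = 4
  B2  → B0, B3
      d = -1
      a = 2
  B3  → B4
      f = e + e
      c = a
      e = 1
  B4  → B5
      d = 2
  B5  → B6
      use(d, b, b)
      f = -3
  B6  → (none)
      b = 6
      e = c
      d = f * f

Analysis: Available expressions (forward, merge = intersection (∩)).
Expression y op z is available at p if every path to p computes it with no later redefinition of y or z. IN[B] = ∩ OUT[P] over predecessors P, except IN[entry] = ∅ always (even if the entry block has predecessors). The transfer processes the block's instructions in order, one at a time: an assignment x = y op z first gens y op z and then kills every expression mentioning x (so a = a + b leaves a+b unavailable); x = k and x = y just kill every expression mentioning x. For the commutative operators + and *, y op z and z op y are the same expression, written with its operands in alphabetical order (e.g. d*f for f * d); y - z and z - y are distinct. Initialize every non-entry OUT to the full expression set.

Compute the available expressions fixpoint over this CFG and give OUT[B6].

Per-block solution:
  B0:   IN={}   OUT={}
  B1:   IN={}   OUT={}
  B2:   IN={}   OUT={}
  B3:   IN={}   OUT={}
  B4:   IN={}   OUT={}
  B5:   IN={}   OUT={}
  B6:   IN={}   OUT={f*f}

Merge at B6: IN[B6] = OUT[B5] = {}
Applying B6's transfer function to that IN value gives OUT[B6] (row B6 above).

Answer: {f*f}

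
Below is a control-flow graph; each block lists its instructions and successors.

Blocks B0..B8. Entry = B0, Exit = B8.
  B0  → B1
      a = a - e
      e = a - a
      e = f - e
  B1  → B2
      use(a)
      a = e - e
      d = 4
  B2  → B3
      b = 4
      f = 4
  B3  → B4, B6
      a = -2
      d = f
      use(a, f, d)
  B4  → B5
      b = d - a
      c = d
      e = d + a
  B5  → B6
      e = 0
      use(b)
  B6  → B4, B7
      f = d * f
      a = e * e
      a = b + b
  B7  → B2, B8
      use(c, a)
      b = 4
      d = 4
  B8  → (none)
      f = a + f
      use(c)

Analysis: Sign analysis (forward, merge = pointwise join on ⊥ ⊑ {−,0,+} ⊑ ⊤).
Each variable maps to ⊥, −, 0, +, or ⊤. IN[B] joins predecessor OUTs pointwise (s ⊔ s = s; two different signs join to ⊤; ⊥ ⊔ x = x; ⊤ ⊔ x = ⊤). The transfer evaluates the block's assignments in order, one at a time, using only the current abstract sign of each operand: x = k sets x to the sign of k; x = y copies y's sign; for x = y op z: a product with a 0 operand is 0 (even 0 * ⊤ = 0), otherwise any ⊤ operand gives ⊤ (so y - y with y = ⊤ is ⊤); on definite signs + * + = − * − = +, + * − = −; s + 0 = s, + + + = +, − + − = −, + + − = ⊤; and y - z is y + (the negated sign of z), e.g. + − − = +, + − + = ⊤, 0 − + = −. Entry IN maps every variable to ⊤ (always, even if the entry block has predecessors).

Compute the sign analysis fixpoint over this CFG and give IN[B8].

Answer: {a: ⊤, b: +, c: ⊤, d: +, e: ⊤, f: +}

Trace:
Converged values:
  B0:   IN=(all ⊤)   OUT=(all ⊤)
  B1:   IN=(all ⊤)   OUT={d:+; rest ⊤}
  B2:   IN={d:+; rest ⊤}   OUT={b:+, d:+, f:+; rest ⊤}
  B3:   IN={b:+, d:+, f:+; rest ⊤}   OUT={a:-, b:+, d:+, f:+; rest ⊤}
  B4:   IN={d:+, f:+; rest ⊤}   OUT={c:+, d:+, f:+; rest ⊤}
  B5:   IN={c:+, d:+, f:+; rest ⊤}   OUT={c:+, d:+, e:0, f:+; rest ⊤}
  B6:   IN={d:+, f:+; rest ⊤}   OUT={d:+, f:+; rest ⊤}
  B7:   IN={d:+, f:+; rest ⊤}   OUT={b:+, d:+, f:+; rest ⊤}
  B8:   IN={b:+, d:+, f:+; rest ⊤}   OUT={b:+, d:+; rest ⊤}

Merge at B8: IN[B8] = OUT[B7] = {a: ⊤, b: +, c: ⊤, d: +, e: ⊤, f: +}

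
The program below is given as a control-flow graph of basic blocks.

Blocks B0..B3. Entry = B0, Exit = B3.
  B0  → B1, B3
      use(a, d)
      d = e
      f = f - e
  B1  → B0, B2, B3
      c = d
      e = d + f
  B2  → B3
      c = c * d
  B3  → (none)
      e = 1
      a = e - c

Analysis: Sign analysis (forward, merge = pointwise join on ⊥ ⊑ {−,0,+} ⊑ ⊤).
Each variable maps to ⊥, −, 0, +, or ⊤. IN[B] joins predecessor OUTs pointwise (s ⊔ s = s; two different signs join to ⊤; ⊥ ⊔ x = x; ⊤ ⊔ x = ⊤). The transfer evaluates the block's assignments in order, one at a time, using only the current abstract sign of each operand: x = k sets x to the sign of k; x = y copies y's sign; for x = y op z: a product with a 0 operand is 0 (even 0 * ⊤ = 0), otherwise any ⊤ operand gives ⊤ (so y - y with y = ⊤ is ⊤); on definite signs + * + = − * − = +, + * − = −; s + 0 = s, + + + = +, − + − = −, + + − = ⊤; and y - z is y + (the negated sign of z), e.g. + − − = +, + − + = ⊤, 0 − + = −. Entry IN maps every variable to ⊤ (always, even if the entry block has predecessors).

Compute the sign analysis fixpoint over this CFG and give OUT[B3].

Converged values:
  B0:  IN=(all ⊤)  OUT=(all ⊤)
  B1:  IN=(all ⊤)  OUT=(all ⊤)
  B2:  IN=(all ⊤)  OUT=(all ⊤)
  B3:  IN=(all ⊤)  OUT={e:+; rest ⊤}

Merge at B3: IN[B3] = OUT[B0] ⊔ OUT[B1] ⊔ OUT[B2] = {a: ⊤, b: ⊤, c: ⊤, d: ⊤, e: ⊤, f: ⊤}
Applying B3's transfer function to that IN value gives OUT[B3] (row B3 above).

Answer: {a: ⊤, b: ⊤, c: ⊤, d: ⊤, e: +, f: ⊤}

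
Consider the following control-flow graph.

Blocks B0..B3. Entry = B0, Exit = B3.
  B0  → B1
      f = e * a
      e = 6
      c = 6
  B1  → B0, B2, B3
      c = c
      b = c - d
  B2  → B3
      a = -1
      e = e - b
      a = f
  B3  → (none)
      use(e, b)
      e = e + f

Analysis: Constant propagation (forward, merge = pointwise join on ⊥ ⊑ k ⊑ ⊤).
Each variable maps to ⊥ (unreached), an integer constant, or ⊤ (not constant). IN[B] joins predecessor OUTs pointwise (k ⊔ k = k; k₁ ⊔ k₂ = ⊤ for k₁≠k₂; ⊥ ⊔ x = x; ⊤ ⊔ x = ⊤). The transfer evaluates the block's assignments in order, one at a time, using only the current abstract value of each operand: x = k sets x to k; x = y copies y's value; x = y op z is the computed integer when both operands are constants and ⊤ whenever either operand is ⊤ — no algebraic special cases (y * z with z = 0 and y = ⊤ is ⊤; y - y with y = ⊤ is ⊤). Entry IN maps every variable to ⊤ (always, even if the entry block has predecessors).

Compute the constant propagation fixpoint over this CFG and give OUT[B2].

Fixpoint table:
  B0: | IN=(all ⊤) | OUT={c:6, e:6; rest ⊤}
  B1: | IN={c:6, e:6; rest ⊤} | OUT={c:6, e:6; rest ⊤}
  B2: | IN={c:6, e:6; rest ⊤} | OUT={c:6; rest ⊤}
  B3: | IN={c:6; rest ⊤} | OUT={c:6; rest ⊤}

Merge at B2: IN[B2] = OUT[B1] = {a: ⊤, b: ⊤, c: 6, d: ⊤, e: 6, f: ⊤}
Applying B2's transfer function to that IN value gives OUT[B2] (row B2 above).

Answer: {a: ⊤, b: ⊤, c: 6, d: ⊤, e: ⊤, f: ⊤}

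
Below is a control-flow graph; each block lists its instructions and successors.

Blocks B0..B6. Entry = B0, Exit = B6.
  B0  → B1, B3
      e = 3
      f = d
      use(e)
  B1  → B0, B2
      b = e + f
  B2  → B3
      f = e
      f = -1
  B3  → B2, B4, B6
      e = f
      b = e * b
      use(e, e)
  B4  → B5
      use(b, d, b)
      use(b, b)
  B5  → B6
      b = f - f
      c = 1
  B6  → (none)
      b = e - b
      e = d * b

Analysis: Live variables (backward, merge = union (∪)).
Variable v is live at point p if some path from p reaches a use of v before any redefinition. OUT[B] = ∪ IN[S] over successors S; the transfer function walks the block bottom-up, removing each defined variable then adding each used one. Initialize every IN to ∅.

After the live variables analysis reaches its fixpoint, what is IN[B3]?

Answer: {b, d, f}

Trace:
Converged values:
  B0:  IN={b, d}  OUT={b, d, e, f}
  B1:  IN={d, e, f}  OUT={b, d, e}
  B2:  IN={b, d, e}  OUT={b, d, f}
  B3:  IN={b, d, f}  OUT={b, d, e, f}
  B4:  IN={b, d, e, f}  OUT={d, e, f}
  B5:  IN={d, e, f}  OUT={b, d, e}
  B6:  IN={b, d, e}  OUT={}

Merge at B3: OUT[B3] = IN[B2] ⊔ IN[B4] ⊔ IN[B6] = {b, d, e, f}
Applying B3's transfer function to that OUT value gives IN[B3] (row B3 above).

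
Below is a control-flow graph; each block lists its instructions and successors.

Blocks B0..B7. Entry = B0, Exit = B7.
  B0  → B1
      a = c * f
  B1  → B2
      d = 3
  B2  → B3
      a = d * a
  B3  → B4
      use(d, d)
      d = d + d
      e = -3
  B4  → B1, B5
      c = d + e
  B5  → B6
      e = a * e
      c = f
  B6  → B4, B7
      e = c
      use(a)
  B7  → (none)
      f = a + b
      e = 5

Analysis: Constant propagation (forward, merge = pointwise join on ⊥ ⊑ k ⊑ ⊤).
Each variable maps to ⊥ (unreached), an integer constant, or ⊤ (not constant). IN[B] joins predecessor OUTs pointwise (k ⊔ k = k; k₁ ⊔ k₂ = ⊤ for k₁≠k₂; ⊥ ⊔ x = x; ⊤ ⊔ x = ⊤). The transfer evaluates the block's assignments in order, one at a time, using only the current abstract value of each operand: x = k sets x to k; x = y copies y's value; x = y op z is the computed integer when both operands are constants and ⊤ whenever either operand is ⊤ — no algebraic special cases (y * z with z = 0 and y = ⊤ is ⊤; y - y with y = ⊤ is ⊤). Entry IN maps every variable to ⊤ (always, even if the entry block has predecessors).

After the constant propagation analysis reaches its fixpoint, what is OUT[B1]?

Converged values:
  B0: | IN=(all ⊤) | OUT=(all ⊤)
  B1: | IN=(all ⊤) | OUT={d:3; rest ⊤}
  B2: | IN={d:3; rest ⊤} | OUT={d:3; rest ⊤}
  B3: | IN={d:3; rest ⊤} | OUT={d:6, e:-3; rest ⊤}
  B4: | IN={d:6; rest ⊤} | OUT={d:6; rest ⊤}
  B5: | IN={d:6; rest ⊤} | OUT={d:6; rest ⊤}
  B6: | IN={d:6; rest ⊤} | OUT={d:6; rest ⊤}
  B7: | IN={d:6; rest ⊤} | OUT={d:6, e:5; rest ⊤}

Merge at B1: IN[B1] = OUT[B0] ⊔ OUT[B4] = {a: ⊤, b: ⊤, c: ⊤, d: ⊤, e: ⊤, f: ⊤}
Applying B1's transfer function to that IN value gives OUT[B1] (row B1 above).

Answer: {a: ⊤, b: ⊤, c: ⊤, d: 3, e: ⊤, f: ⊤}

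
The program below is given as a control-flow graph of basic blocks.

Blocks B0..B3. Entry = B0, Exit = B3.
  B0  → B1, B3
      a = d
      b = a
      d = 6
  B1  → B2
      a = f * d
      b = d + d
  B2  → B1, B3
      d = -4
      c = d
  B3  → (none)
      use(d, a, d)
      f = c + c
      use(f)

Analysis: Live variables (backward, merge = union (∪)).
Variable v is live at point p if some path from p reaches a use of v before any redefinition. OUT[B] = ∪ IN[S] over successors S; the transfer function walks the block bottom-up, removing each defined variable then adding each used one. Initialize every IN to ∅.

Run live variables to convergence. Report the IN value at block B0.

Converged values:
  B0: | IN={c, d, f} | OUT={a, c, d, f}
  B1: | IN={d, f} | OUT={a, f}
  B2: | IN={a, f} | OUT={a, c, d, f}
  B3: | IN={a, c, d} | OUT={}

Merge at B0: OUT[B0] = IN[B1] ⊔ IN[B3] = {a, c, d, f}
Applying B0's transfer function to that OUT value gives IN[B0] (row B0 above).

Answer: {c, d, f}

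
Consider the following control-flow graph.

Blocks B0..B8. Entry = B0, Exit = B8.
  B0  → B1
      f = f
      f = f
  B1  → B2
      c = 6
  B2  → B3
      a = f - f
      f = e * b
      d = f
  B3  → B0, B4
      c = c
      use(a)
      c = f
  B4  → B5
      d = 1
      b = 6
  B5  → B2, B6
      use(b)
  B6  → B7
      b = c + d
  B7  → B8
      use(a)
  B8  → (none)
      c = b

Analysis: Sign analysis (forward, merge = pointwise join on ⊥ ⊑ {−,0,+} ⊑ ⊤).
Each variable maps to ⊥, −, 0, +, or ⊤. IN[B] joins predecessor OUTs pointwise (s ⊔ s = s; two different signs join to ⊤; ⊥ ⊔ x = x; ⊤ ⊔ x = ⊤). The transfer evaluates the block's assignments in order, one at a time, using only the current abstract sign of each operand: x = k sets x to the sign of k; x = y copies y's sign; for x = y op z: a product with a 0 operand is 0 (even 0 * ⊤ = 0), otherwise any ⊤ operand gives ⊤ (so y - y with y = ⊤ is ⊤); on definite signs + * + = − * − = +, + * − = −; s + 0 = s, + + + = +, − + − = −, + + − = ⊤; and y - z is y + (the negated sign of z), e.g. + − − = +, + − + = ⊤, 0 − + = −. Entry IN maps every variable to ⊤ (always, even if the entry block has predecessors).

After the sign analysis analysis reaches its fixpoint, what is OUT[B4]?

Fixpoint table:
  B0:  IN=(all ⊤)  OUT=(all ⊤)
  B1:  IN=(all ⊤)  OUT={c:+; rest ⊤}
  B2:  IN=(all ⊤)  OUT=(all ⊤)
  B3:  IN=(all ⊤)  OUT=(all ⊤)
  B4:  IN=(all ⊤)  OUT={b:+, d:+; rest ⊤}
  B5:  IN={b:+, d:+; rest ⊤}  OUT={b:+, d:+; rest ⊤}
  B6:  IN={b:+, d:+; rest ⊤}  OUT={d:+; rest ⊤}
  B7:  IN={d:+; rest ⊤}  OUT={d:+; rest ⊤}
  B8:  IN={d:+; rest ⊤}  OUT={d:+; rest ⊤}

Merge at B4: IN[B4] = OUT[B3] = {a: ⊤, b: ⊤, c: ⊤, d: ⊤, e: ⊤, f: ⊤}
Applying B4's transfer function to that IN value gives OUT[B4] (row B4 above).

Answer: {a: ⊤, b: +, c: ⊤, d: +, e: ⊤, f: ⊤}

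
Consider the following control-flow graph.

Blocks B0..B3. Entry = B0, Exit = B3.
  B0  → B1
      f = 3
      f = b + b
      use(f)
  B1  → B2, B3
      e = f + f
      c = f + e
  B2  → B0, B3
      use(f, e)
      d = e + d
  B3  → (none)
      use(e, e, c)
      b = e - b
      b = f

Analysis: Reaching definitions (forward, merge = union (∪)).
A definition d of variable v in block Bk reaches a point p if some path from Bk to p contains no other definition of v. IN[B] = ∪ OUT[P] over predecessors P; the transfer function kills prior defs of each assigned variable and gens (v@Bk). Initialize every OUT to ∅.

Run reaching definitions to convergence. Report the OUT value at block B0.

Converged values:
  B0: | IN={c@B1, d@B2, e@B1, f@B0} | OUT={c@B1, d@B2, e@B1, f@B0}
  B1: | IN={c@B1, d@B2, e@B1, f@B0} | OUT={c@B1, d@B2, e@B1, f@B0}
  B2: | IN={c@B1, d@B2, e@B1, f@B0} | OUT={c@B1, d@B2, e@B1, f@B0}
  B3: | IN={c@B1, d@B2, e@B1, f@B0} | OUT={b@B3, c@B1, d@B2, e@B1, f@B0}

Merge at B0 (entry node, so the boundary value {} is joined with the incoming edge(s)): IN[B0] = {} ⊔ OUT[B2] = {c@B1, d@B2, e@B1, f@B0}
Applying B0's transfer function to that IN value gives OUT[B0] (row B0 above).

Answer: {c@B1, d@B2, e@B1, f@B0}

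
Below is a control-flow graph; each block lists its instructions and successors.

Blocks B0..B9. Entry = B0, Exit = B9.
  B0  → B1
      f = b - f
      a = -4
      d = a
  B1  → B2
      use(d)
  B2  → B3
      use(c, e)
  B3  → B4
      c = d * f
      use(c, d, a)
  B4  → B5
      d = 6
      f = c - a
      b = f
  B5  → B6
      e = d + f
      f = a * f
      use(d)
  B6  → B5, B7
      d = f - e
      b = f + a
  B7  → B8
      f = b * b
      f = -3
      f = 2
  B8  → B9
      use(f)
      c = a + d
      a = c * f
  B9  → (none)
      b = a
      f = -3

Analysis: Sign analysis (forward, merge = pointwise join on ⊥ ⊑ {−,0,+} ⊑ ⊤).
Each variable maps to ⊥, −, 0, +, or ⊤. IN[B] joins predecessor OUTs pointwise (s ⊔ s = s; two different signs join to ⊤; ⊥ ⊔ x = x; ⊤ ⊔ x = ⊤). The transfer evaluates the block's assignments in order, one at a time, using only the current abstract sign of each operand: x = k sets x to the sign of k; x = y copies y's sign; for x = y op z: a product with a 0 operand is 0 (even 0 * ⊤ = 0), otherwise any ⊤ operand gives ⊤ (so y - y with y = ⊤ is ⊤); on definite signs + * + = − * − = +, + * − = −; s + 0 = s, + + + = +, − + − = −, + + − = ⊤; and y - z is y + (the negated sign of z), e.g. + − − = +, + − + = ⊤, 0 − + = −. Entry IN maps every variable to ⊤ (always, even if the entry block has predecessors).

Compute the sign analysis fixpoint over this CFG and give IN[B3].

Converged values:
  B0:   IN=(all ⊤)   OUT={a:-, d:-; rest ⊤}
  B1:   IN={a:-, d:-; rest ⊤}   OUT={a:-, d:-; rest ⊤}
  B2:   IN={a:-, d:-; rest ⊤}   OUT={a:-, d:-; rest ⊤}
  B3:   IN={a:-, d:-; rest ⊤}   OUT={a:-, d:-; rest ⊤}
  B4:   IN={a:-, d:-; rest ⊤}   OUT={a:-, d:+; rest ⊤}
  B5:   IN={a:-; rest ⊤}   OUT={a:-; rest ⊤}
  B6:   IN={a:-; rest ⊤}   OUT={a:-; rest ⊤}
  B7:   IN={a:-; rest ⊤}   OUT={a:-, f:+; rest ⊤}
  B8:   IN={a:-, f:+; rest ⊤}   OUT={f:+; rest ⊤}
  B9:   IN={f:+; rest ⊤}   OUT={f:-; rest ⊤}

Merge at B3: IN[B3] = OUT[B2] = {a: -, b: ⊤, c: ⊤, d: -, e: ⊤, f: ⊤}

Answer: {a: -, b: ⊤, c: ⊤, d: -, e: ⊤, f: ⊤}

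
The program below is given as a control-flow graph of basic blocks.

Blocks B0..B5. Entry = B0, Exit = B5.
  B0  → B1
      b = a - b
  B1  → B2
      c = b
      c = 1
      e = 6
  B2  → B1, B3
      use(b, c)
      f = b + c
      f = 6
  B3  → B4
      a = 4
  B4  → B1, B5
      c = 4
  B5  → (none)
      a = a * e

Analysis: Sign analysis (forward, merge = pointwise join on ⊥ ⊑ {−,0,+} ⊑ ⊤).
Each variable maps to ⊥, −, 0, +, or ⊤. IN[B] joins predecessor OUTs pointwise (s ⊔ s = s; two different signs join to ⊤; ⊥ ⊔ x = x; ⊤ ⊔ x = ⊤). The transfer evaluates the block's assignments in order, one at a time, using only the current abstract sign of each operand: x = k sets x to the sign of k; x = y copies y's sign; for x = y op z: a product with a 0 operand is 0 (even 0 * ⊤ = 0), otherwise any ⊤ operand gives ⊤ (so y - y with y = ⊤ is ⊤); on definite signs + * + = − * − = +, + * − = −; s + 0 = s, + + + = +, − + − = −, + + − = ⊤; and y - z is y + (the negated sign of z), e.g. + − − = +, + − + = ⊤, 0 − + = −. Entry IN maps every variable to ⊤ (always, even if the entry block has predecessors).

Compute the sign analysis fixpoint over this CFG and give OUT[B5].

Answer: {a: +, b: ⊤, c: +, d: ⊤, e: +, f: +}

Working:
Per-block solution:
  B0:  IN=(all ⊤)  OUT=(all ⊤)
  B1:  IN=(all ⊤)  OUT={c:+, e:+; rest ⊤}
  B2:  IN={c:+, e:+; rest ⊤}  OUT={c:+, e:+, f:+; rest ⊤}
  B3:  IN={c:+, e:+, f:+; rest ⊤}  OUT={a:+, c:+, e:+, f:+; rest ⊤}
  B4:  IN={a:+, c:+, e:+, f:+; rest ⊤}  OUT={a:+, c:+, e:+, f:+; rest ⊤}
  B5:  IN={a:+, c:+, e:+, f:+; rest ⊤}  OUT={a:+, c:+, e:+, f:+; rest ⊤}

Merge at B5: IN[B5] = OUT[B4] = {a: +, b: ⊤, c: +, d: ⊤, e: +, f: +}
Applying B5's transfer function to that IN value gives OUT[B5] (row B5 above).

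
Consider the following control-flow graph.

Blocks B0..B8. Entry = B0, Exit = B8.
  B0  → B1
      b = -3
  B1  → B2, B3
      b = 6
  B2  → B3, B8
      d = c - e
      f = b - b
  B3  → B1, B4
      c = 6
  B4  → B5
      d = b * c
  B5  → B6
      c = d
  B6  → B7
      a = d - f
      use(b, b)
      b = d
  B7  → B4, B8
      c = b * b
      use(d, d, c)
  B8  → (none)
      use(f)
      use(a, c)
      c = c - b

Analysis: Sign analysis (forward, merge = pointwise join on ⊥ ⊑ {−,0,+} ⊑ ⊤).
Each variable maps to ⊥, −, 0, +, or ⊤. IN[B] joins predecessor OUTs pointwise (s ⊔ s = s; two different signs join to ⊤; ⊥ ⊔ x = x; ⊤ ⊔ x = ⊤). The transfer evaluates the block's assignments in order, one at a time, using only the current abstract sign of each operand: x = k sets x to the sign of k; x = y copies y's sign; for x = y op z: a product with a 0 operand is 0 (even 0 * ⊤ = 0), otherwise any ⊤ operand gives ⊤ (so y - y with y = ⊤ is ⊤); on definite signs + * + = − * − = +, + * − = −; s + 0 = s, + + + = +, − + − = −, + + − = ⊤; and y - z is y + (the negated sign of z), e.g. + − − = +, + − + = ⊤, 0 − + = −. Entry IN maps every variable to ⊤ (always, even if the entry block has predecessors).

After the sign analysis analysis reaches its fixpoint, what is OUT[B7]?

Converged values:
  B0: | IN=(all ⊤) | OUT={b:-; rest ⊤}
  B1: | IN=(all ⊤) | OUT={b:+; rest ⊤}
  B2: | IN={b:+; rest ⊤} | OUT={b:+; rest ⊤}
  B3: | IN={b:+; rest ⊤} | OUT={b:+, c:+; rest ⊤}
  B4: | IN={b:+, c:+; rest ⊤} | OUT={b:+, c:+, d:+; rest ⊤}
  B5: | IN={b:+, c:+, d:+; rest ⊤} | OUT={b:+, c:+, d:+; rest ⊤}
  B6: | IN={b:+, c:+, d:+; rest ⊤} | OUT={b:+, c:+, d:+; rest ⊤}
  B7: | IN={b:+, c:+, d:+; rest ⊤} | OUT={b:+, c:+, d:+; rest ⊤}
  B8: | IN={b:+; rest ⊤} | OUT={b:+; rest ⊤}

Merge at B7: IN[B7] = OUT[B6] = {a: ⊤, b: +, c: +, d: +, e: ⊤, f: ⊤}
Applying B7's transfer function to that IN value gives OUT[B7] (row B7 above).

Answer: {a: ⊤, b: +, c: +, d: +, e: ⊤, f: ⊤}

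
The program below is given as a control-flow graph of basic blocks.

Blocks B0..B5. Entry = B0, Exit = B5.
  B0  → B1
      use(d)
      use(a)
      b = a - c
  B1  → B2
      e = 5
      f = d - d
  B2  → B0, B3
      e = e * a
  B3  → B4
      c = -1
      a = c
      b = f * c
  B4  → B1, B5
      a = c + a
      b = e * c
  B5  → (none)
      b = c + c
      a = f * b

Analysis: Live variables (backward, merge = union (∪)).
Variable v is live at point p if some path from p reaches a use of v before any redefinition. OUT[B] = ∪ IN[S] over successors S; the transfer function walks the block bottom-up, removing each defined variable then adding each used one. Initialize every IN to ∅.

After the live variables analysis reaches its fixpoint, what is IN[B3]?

Converged values:
  B0: | IN={a, c, d} | OUT={a, c, d}
  B1: | IN={a, c, d} | OUT={a, c, d, e, f}
  B2: | IN={a, c, d, e, f} | OUT={a, c, d, e, f}
  B3: | IN={d, e, f} | OUT={a, c, d, e, f}
  B4: | IN={a, c, d, e, f} | OUT={a, c, d, f}
  B5: | IN={c, f} | OUT={}

Merge at B3: OUT[B3] = IN[B4] = {a, c, d, e, f}
Applying B3's transfer function to that OUT value gives IN[B3] (row B3 above).

Answer: {d, e, f}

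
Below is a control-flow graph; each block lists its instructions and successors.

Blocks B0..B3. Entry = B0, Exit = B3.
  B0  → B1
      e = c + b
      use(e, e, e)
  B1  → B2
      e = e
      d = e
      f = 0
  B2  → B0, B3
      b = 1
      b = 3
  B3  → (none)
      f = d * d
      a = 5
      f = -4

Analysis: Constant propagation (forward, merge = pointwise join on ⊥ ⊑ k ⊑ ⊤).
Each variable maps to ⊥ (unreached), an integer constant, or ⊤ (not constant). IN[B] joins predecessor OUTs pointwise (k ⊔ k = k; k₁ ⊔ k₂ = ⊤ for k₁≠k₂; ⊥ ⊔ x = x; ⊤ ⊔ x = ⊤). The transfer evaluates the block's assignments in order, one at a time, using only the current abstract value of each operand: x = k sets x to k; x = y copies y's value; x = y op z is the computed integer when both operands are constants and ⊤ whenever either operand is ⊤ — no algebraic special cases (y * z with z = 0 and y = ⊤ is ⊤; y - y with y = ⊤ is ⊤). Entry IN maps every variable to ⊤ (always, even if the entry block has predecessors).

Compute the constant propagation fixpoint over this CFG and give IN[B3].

Converged values:
  B0: | IN=(all ⊤) | OUT=(all ⊤)
  B1: | IN=(all ⊤) | OUT={f:0; rest ⊤}
  B2: | IN={f:0; rest ⊤} | OUT={b:3, f:0; rest ⊤}
  B3: | IN={b:3, f:0; rest ⊤} | OUT={a:5, b:3, f:-4; rest ⊤}

Merge at B3: IN[B3] = OUT[B2] = {a: ⊤, b: 3, c: ⊤, d: ⊤, e: ⊤, f: 0}

Answer: {a: ⊤, b: 3, c: ⊤, d: ⊤, e: ⊤, f: 0}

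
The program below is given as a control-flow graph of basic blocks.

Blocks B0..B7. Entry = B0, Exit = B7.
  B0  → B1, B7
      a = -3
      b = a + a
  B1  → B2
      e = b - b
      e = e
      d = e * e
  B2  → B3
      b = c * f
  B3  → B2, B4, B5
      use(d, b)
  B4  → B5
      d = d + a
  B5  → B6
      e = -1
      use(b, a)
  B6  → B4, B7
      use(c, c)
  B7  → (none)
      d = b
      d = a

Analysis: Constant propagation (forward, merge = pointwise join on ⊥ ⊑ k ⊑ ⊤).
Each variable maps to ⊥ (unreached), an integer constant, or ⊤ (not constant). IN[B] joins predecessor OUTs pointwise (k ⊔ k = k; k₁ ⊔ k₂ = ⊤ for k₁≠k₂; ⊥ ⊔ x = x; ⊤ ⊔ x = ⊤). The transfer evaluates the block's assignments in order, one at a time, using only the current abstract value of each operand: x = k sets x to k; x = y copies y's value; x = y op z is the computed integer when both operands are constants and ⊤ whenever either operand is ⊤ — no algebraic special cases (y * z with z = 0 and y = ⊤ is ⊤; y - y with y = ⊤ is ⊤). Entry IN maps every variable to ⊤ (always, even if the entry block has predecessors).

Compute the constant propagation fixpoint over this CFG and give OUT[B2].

Fixpoint table:
  B0:   IN=(all ⊤)   OUT={a:-3, b:-6; rest ⊤}
  B1:   IN={a:-3, b:-6; rest ⊤}   OUT={a:-3, b:-6, d:0, e:0; rest ⊤}
  B2:   IN={a:-3, d:0, e:0; rest ⊤}   OUT={a:-3, d:0, e:0; rest ⊤}
  B3:   IN={a:-3, d:0, e:0; rest ⊤}   OUT={a:-3, d:0, e:0; rest ⊤}
  B4:   IN={a:-3; rest ⊤}   OUT={a:-3; rest ⊤}
  B5:   IN={a:-3; rest ⊤}   OUT={a:-3, e:-1; rest ⊤}
  B6:   IN={a:-3, e:-1; rest ⊤}   OUT={a:-3, e:-1; rest ⊤}
  B7:   IN={a:-3; rest ⊤}   OUT={a:-3, d:-3; rest ⊤}

Merge at B2: IN[B2] = OUT[B1] ⊔ OUT[B3] = {a: -3, b: ⊤, c: ⊤, d: 0, e: 0, f: ⊤}
Applying B2's transfer function to that IN value gives OUT[B2] (row B2 above).

Answer: {a: -3, b: ⊤, c: ⊤, d: 0, e: 0, f: ⊤}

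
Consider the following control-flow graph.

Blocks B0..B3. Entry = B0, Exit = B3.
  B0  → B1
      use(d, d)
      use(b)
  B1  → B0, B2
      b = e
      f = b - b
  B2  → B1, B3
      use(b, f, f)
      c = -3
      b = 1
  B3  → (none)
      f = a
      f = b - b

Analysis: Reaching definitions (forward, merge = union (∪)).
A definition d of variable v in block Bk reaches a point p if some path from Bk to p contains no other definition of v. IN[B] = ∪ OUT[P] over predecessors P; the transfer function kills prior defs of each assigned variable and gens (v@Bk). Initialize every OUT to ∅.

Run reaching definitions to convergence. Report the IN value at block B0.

Per-block solution:
  B0: | IN={b@B1, c@B2, f@B1} | OUT={b@B1, c@B2, f@B1}
  B1: | IN={b@B1, b@B2, c@B2, f@B1} | OUT={b@B1, c@B2, f@B1}
  B2: | IN={b@B1, c@B2, f@B1} | OUT={b@B2, c@B2, f@B1}
  B3: | IN={b@B2, c@B2, f@B1} | OUT={b@B2, c@B2, f@B3}

Merge at B0 (entry node, so the boundary value {} is joined with the incoming edge(s)): IN[B0] = {} ⊔ OUT[B1] = {b@B1, c@B2, f@B1}

Answer: {b@B1, c@B2, f@B1}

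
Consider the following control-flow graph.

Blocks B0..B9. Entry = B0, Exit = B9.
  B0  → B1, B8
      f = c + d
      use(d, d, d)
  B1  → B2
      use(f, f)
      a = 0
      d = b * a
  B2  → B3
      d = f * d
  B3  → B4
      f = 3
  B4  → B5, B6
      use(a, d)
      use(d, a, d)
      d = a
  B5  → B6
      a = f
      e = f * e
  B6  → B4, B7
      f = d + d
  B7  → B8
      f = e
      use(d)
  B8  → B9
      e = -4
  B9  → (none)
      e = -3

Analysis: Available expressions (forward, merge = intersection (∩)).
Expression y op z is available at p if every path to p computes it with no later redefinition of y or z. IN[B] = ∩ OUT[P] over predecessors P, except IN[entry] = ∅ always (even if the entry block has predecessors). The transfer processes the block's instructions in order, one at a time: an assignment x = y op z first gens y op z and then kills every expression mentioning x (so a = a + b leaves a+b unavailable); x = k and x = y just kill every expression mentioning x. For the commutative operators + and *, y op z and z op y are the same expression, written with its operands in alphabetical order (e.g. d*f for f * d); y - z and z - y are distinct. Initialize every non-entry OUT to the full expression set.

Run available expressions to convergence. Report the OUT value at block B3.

Per-block solution:
  B0:  IN={}  OUT={c+d}
  B1:  IN={c+d}  OUT={a*b}
  B2:  IN={a*b}  OUT={a*b}
  B3:  IN={a*b}  OUT={a*b}
  B4:  IN={}  OUT={}
  B5:  IN={}  OUT={}
  B6:  IN={}  OUT={d+d}
  B7:  IN={d+d}  OUT={d+d}
  B8:  IN={}  OUT={}
  B9:  IN={}  OUT={}

Merge at B3: IN[B3] = OUT[B2] = {a*b}
Applying B3's transfer function to that IN value gives OUT[B3] (row B3 above).

Answer: {a*b}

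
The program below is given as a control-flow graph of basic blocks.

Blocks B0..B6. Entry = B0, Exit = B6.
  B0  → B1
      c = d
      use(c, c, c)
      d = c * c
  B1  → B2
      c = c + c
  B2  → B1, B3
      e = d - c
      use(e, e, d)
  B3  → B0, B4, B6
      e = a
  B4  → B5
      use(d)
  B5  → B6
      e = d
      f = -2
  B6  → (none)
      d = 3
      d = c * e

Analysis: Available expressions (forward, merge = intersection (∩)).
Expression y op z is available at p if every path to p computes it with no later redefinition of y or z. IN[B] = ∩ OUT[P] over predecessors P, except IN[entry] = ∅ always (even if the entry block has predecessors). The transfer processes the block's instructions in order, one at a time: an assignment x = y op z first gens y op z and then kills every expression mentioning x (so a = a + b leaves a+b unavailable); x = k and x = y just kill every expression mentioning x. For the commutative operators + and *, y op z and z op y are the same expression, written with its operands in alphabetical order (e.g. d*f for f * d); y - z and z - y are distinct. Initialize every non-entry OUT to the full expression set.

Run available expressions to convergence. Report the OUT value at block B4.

Converged values:
  B0:   IN={}   OUT={c*c}
  B1:   IN={}   OUT={}
  B2:   IN={}   OUT={d-c}
  B3:   IN={d-c}   OUT={d-c}
  B4:   IN={d-c}   OUT={d-c}
  B5:   IN={d-c}   OUT={d-c}
  B6:   IN={d-c}   OUT={c*e}

Merge at B4: IN[B4] = OUT[B3] = {d-c}
Applying B4's transfer function to that IN value gives OUT[B4] (row B4 above).

Answer: {d-c}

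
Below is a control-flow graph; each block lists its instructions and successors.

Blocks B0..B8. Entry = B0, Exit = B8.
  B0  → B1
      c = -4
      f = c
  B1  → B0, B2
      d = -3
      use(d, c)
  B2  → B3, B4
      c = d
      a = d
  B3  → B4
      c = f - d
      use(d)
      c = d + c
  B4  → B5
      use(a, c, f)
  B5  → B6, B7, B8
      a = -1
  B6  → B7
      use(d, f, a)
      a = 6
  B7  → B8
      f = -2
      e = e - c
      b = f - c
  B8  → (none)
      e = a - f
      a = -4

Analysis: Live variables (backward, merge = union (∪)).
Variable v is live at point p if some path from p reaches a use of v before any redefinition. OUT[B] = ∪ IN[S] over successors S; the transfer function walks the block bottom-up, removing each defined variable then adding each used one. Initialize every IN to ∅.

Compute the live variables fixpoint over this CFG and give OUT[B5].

Answer: {a, c, d, e, f}

Working:
Per-block solution:
  B0:  IN={e}  OUT={c, e, f}
  B1:  IN={c, e, f}  OUT={d, e, f}
  B2:  IN={d, e, f}  OUT={a, c, d, e, f}
  B3:  IN={a, d, e, f}  OUT={a, c, d, e, f}
  B4:  IN={a, c, d, e, f}  OUT={c, d, e, f}
  B5:  IN={c, d, e, f}  OUT={a, c, d, e, f}
  B6:  IN={a, c, d, e, f}  OUT={a, c, e}
  B7:  IN={a, c, e}  OUT={a, f}
  B8:  IN={a, f}  OUT={}

Merge at B5: OUT[B5] = IN[B6] ⊔ IN[B7] ⊔ IN[B8] = {a, c, d, e, f}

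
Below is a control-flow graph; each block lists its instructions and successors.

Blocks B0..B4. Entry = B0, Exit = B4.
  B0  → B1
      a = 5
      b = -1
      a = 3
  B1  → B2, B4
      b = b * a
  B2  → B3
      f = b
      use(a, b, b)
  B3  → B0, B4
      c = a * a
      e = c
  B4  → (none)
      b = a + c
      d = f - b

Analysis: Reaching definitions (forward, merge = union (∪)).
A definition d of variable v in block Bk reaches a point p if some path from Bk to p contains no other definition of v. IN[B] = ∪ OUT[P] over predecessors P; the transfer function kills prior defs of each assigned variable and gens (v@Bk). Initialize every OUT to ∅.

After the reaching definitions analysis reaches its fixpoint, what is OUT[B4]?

Answer: {a@B0, b@B4, c@B3, d@B4, e@B3, f@B2}

Trace:
Converged values:
  B0:  IN={a@B0, b@B1, c@B3, e@B3, f@B2}  OUT={a@B0, b@B0, c@B3, e@B3, f@B2}
  B1:  IN={a@B0, b@B0, c@B3, e@B3, f@B2}  OUT={a@B0, b@B1, c@B3, e@B3, f@B2}
  B2:  IN={a@B0, b@B1, c@B3, e@B3, f@B2}  OUT={a@B0, b@B1, c@B3, e@B3, f@B2}
  B3:  IN={a@B0, b@B1, c@B3, e@B3, f@B2}  OUT={a@B0, b@B1, c@B3, e@B3, f@B2}
  B4:  IN={a@B0, b@B1, c@B3, e@B3, f@B2}  OUT={a@B0, b@B4, c@B3, d@B4, e@B3, f@B2}

Merge at B4: IN[B4] = OUT[B1] ⊔ OUT[B3] = {a@B0, b@B1, c@B3, e@B3, f@B2}
Applying B4's transfer function to that IN value gives OUT[B4] (row B4 above).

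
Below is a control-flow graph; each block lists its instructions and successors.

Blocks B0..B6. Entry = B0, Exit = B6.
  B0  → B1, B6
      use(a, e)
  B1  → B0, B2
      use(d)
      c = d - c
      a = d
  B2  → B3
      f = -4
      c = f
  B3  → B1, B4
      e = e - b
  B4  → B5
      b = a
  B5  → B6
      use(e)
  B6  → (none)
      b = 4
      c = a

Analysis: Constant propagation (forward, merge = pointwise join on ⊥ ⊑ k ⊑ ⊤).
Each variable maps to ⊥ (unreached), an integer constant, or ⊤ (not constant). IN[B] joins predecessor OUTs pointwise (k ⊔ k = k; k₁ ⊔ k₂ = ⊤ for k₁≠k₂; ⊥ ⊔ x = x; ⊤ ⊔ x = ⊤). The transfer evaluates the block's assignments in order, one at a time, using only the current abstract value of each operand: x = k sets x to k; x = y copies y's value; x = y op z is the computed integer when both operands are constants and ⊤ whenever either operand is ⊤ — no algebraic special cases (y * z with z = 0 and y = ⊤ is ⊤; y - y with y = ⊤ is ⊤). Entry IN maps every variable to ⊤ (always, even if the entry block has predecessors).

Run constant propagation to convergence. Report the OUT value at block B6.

Answer: {a: ⊤, b: 4, c: ⊤, d: ⊤, e: ⊤, f: ⊤}

Working:
Per-block solution:
  B0: | IN=(all ⊤) | OUT=(all ⊤)
  B1: | IN=(all ⊤) | OUT=(all ⊤)
  B2: | IN=(all ⊤) | OUT={c:-4, f:-4; rest ⊤}
  B3: | IN={c:-4, f:-4; rest ⊤} | OUT={c:-4, f:-4; rest ⊤}
  B4: | IN={c:-4, f:-4; rest ⊤} | OUT={c:-4, f:-4; rest ⊤}
  B5: | IN={c:-4, f:-4; rest ⊤} | OUT={c:-4, f:-4; rest ⊤}
  B6: | IN=(all ⊤) | OUT={b:4; rest ⊤}

Merge at B6: IN[B6] = OUT[B0] ⊔ OUT[B5] = {a: ⊤, b: ⊤, c: ⊤, d: ⊤, e: ⊤, f: ⊤}
Applying B6's transfer function to that IN value gives OUT[B6] (row B6 above).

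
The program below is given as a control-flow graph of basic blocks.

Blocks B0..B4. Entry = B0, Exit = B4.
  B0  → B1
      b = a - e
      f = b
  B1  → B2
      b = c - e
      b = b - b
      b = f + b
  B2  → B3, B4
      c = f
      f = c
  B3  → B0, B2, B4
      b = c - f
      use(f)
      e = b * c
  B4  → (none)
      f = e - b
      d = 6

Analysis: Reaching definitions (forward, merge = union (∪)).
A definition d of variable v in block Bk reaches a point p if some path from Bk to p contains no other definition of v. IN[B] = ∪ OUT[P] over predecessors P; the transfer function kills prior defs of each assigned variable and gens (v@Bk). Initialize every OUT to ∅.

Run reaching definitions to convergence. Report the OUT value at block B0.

Converged values:
  B0:  IN={b@B3, c@B2, e@B3, f@B2}  OUT={b@B0, c@B2, e@B3, f@B0}
  B1:  IN={b@B0, c@B2, e@B3, f@B0}  OUT={b@B1, c@B2, e@B3, f@B0}
  B2:  IN={b@B1, b@B3, c@B2, e@B3, f@B0, f@B2}  OUT={b@B1, b@B3, c@B2, e@B3, f@B2}
  B3:  IN={b@B1, b@B3, c@B2, e@B3, f@B2}  OUT={b@B3, c@B2, e@B3, f@B2}
  B4:  IN={b@B1, b@B3, c@B2, e@B3, f@B2}  OUT={b@B1, b@B3, c@B2, d@B4, e@B3, f@B4}

Merge at B0 (entry node, so the boundary value {} is joined with the incoming edge(s)): IN[B0] = {} ⊔ OUT[B3] = {b@B3, c@B2, e@B3, f@B2}
Applying B0's transfer function to that IN value gives OUT[B0] (row B0 above).

Answer: {b@B0, c@B2, e@B3, f@B0}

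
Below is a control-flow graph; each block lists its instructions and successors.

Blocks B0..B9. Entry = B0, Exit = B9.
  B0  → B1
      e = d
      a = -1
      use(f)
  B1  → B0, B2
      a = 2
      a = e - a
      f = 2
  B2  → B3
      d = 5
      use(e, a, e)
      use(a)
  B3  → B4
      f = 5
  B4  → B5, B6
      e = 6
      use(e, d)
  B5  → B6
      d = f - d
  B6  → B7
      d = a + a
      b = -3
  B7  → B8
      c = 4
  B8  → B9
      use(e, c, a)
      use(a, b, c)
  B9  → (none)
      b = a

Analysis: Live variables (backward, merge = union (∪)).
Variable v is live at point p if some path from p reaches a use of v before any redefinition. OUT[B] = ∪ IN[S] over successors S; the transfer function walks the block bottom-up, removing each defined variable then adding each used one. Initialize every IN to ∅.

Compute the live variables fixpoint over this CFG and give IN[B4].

Answer: {a, d, f}

Trace:
Fixpoint table:
  B0: | IN={d, f} | OUT={d, e}
  B1: | IN={d, e} | OUT={a, d, e, f}
  B2: | IN={a, e} | OUT={a, d}
  B3: | IN={a, d} | OUT={a, d, f}
  B4: | IN={a, d, f} | OUT={a, d, e, f}
  B5: | IN={a, d, e, f} | OUT={a, e}
  B6: | IN={a, e} | OUT={a, b, e}
  B7: | IN={a, b, e} | OUT={a, b, c, e}
  B8: | IN={a, b, c, e} | OUT={a}
  B9: | IN={a} | OUT={}

Merge at B4: OUT[B4] = IN[B5] ⊔ IN[B6] = {a, d, e, f}
Applying B4's transfer function to that OUT value gives IN[B4] (row B4 above).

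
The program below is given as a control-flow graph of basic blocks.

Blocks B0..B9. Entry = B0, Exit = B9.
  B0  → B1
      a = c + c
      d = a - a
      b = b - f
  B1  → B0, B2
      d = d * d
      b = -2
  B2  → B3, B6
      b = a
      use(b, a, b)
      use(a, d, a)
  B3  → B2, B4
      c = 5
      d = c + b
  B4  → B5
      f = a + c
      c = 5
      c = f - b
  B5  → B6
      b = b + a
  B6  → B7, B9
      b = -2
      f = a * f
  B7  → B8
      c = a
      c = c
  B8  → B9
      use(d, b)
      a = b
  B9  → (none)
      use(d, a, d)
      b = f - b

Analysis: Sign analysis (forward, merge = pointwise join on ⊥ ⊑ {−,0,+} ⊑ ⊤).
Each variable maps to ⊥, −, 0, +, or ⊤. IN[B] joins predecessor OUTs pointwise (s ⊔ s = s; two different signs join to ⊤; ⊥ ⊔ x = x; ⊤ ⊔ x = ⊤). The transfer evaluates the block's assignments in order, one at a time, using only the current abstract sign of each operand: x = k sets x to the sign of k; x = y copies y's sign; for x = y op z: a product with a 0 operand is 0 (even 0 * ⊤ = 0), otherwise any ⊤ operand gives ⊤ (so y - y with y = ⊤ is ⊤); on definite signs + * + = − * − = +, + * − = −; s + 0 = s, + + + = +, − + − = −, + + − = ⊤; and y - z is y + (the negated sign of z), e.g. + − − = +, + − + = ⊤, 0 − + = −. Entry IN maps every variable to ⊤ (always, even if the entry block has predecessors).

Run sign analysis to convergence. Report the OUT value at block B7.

Answer: {a: ⊤, b: -, c: ⊤, d: ⊤, e: ⊤, f: ⊤}

Derivation:
Converged values:
  B0:   IN=(all ⊤)   OUT=(all ⊤)
  B1:   IN=(all ⊤)   OUT={b:-; rest ⊤}
  B2:   IN=(all ⊤)   OUT=(all ⊤)
  B3:   IN=(all ⊤)   OUT={c:+; rest ⊤}
  B4:   IN={c:+; rest ⊤}   OUT=(all ⊤)
  B5:   IN=(all ⊤)   OUT=(all ⊤)
  B6:   IN=(all ⊤)   OUT={b:-; rest ⊤}
  B7:   IN={b:-; rest ⊤}   OUT={b:-; rest ⊤}
  B8:   IN={b:-; rest ⊤}   OUT={a:-, b:-; rest ⊤}
  B9:   IN={b:-; rest ⊤}   OUT=(all ⊤)

Merge at B7: IN[B7] = OUT[B6] = {a: ⊤, b: -, c: ⊤, d: ⊤, e: ⊤, f: ⊤}
Applying B7's transfer function to that IN value gives OUT[B7] (row B7 above).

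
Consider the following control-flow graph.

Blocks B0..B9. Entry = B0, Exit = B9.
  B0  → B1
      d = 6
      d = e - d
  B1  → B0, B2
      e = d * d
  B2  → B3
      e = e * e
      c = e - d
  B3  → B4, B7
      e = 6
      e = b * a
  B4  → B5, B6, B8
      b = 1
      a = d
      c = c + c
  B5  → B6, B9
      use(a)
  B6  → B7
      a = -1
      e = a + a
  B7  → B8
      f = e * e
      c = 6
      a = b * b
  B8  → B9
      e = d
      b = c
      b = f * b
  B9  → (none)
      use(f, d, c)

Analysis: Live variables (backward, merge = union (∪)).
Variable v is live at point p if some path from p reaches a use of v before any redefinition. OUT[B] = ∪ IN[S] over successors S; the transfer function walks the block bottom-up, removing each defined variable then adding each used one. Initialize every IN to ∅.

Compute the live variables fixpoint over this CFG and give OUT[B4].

Converged values:
  B0:  IN={a, b, e, f}  OUT={a, b, d, f}
  B1:  IN={a, b, d, f}  OUT={a, b, d, e, f}
  B2:  IN={a, b, d, e, f}  OUT={a, b, c, d, f}
  B3:  IN={a, b, c, d, f}  OUT={b, c, d, e, f}
  B4:  IN={c, d, f}  OUT={a, b, c, d, f}
  B5:  IN={a, b, c, d, f}  OUT={b, c, d, f}
  B6:  IN={b, d}  OUT={b, d, e}
  B7:  IN={b, d, e}  OUT={c, d, f}
  B8:  IN={c, d, f}  OUT={c, d, f}
  B9:  IN={c, d, f}  OUT={}

Merge at B4: OUT[B4] = IN[B5] ⊔ IN[B6] ⊔ IN[B8] = {a, b, c, d, f}

Answer: {a, b, c, d, f}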